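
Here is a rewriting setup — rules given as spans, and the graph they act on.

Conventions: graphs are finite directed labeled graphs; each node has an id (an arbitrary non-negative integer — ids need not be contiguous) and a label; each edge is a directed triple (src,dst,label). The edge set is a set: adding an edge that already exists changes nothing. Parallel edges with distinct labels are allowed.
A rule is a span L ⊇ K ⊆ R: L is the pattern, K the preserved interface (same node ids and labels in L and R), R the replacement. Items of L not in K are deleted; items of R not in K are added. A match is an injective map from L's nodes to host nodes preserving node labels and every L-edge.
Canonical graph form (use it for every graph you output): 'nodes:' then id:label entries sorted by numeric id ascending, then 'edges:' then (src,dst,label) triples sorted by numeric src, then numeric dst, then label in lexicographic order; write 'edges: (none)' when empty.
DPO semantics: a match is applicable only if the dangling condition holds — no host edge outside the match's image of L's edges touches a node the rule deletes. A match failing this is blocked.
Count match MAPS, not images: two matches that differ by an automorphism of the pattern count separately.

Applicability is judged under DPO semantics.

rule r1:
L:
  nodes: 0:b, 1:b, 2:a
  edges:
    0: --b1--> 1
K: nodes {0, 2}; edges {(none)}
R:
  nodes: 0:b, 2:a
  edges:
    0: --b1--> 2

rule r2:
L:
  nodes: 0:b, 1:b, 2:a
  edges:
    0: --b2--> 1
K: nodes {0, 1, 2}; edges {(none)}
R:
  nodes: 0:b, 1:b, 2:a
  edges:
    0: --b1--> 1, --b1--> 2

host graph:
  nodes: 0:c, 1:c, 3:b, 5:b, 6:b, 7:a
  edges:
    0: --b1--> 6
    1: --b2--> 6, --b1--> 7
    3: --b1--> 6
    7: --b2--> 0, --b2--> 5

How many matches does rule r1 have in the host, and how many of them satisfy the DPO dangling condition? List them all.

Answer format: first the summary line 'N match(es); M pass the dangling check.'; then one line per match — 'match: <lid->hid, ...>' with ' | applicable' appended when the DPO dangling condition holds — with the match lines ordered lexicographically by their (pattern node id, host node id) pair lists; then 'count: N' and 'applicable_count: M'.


1 match(es); 0 pass the dangling check.
match: 0->3, 1->6, 2->7
count: 1
applicable_count: 0


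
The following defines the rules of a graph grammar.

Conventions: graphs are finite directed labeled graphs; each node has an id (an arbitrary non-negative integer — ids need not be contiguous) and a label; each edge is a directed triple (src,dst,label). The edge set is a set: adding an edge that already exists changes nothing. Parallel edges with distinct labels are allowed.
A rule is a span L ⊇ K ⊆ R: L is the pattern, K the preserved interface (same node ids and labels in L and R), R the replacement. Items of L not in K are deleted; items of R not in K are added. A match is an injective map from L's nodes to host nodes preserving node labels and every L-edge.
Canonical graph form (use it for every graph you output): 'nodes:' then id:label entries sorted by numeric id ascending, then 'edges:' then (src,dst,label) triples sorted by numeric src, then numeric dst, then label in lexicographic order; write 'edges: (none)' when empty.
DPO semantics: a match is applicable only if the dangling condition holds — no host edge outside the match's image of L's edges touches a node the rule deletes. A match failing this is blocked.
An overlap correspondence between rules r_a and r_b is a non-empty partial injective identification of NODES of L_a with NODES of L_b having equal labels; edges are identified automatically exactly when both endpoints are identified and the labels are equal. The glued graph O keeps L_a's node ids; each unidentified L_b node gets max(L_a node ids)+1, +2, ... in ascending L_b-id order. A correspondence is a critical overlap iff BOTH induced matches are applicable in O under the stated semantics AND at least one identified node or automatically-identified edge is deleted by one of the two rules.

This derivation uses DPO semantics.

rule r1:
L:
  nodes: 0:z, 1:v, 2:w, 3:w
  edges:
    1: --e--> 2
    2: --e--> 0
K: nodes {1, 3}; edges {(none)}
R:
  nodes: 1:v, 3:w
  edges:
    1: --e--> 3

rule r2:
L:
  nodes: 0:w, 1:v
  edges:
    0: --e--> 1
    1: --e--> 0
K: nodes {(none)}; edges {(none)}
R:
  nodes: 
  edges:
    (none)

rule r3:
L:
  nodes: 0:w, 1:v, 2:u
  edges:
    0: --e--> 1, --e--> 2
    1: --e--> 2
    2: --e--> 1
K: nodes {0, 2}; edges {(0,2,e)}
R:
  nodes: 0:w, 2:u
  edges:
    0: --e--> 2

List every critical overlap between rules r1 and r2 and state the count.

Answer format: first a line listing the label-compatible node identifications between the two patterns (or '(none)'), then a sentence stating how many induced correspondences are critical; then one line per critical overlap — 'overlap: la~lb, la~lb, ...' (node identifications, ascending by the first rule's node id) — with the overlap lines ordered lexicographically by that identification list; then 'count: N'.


label-compatible node identifications between L(r1) and L(r2): 1~1, 2~0, 3~0
1 of the induced correspondences is a critical overlap of r1 and r2.
overlap: 3~0
count: 1


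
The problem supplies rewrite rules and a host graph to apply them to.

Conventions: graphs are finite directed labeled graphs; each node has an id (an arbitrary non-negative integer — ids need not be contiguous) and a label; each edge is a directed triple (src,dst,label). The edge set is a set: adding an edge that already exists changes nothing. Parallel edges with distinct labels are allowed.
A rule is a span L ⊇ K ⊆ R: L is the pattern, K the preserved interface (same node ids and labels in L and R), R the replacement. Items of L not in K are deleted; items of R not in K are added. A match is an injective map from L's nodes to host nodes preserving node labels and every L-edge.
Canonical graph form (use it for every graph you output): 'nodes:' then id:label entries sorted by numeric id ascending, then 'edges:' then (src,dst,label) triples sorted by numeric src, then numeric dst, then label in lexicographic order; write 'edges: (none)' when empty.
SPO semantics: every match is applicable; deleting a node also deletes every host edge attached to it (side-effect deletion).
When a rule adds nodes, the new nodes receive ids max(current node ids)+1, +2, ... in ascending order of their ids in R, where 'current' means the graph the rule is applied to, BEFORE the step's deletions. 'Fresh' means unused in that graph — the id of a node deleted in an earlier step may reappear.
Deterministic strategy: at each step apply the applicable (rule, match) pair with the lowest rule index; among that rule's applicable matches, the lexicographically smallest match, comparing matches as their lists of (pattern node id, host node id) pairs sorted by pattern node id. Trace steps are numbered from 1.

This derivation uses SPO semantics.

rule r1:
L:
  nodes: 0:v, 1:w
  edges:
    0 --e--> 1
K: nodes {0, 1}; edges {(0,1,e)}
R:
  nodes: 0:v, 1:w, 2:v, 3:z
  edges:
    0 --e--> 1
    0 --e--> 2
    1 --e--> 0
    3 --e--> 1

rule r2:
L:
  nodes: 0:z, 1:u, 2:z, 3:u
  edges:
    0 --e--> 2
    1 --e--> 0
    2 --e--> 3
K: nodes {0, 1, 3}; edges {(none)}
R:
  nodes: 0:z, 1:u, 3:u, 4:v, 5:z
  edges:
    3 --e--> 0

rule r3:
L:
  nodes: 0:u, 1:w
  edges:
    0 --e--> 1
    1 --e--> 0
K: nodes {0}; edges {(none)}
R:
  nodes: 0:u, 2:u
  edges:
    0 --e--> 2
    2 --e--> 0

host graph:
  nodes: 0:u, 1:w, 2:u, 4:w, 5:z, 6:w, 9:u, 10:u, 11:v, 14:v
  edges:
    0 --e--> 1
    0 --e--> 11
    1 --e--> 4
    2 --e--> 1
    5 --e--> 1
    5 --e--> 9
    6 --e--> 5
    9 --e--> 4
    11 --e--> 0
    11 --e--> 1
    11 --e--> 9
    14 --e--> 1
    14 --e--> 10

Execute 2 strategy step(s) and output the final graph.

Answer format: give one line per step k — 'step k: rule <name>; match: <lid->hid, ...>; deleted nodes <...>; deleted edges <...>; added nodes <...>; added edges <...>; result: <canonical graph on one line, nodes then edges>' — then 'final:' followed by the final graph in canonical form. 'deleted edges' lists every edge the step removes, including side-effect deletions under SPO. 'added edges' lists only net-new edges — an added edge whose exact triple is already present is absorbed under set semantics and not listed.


step 1: rule r1; match: 0->11, 1->1; deleted nodes (none); deleted edges (none); added nodes 15, 16; added edges (1,11,e); (11,15,e); (16,1,e); result: nodes: 0:u, 1:w, 2:u, 4:w, 5:z, 6:w, 9:u, 10:u, 11:v, 14:v, 15:v, 16:z edges: (0,1,e); (0,11,e); (1,4,e); (1,11,e); (2,1,e); (5,1,e); (5,9,e); (6,5,e); (9,4,e); (11,0,e); (11,1,e); (11,9,e); (11,15,e); (14,1,e); (14,10,e); (16,1,e)
step 2: rule r1; match: 0->11, 1->1; deleted nodes (none); deleted edges (none); added nodes 17, 18; added edges (11,17,e); (18,1,e); result: nodes: 0:u, 1:w, 2:u, 4:w, 5:z, 6:w, 9:u, 10:u, 11:v, 14:v, 15:v, 16:z, 17:v, 18:z edges: (0,1,e); (0,11,e); (1,4,e); (1,11,e); (2,1,e); (5,1,e); (5,9,e); (6,5,e); (9,4,e); (11,0,e); (11,1,e); (11,9,e); (11,15,e); (11,17,e); (14,1,e); (14,10,e); (16,1,e); (18,1,e)
final:
nodes: 0:u, 1:w, 2:u, 4:w, 5:z, 6:w, 9:u, 10:u, 11:v, 14:v, 15:v, 16:z, 17:v, 18:z
edges: (0,1,e); (0,11,e); (1,4,e); (1,11,e); (2,1,e); (5,1,e); (5,9,e); (6,5,e); (9,4,e); (11,0,e); (11,1,e); (11,9,e); (11,15,e); (11,17,e); (14,1,e); (14,10,e); (16,1,e); (18,1,e)


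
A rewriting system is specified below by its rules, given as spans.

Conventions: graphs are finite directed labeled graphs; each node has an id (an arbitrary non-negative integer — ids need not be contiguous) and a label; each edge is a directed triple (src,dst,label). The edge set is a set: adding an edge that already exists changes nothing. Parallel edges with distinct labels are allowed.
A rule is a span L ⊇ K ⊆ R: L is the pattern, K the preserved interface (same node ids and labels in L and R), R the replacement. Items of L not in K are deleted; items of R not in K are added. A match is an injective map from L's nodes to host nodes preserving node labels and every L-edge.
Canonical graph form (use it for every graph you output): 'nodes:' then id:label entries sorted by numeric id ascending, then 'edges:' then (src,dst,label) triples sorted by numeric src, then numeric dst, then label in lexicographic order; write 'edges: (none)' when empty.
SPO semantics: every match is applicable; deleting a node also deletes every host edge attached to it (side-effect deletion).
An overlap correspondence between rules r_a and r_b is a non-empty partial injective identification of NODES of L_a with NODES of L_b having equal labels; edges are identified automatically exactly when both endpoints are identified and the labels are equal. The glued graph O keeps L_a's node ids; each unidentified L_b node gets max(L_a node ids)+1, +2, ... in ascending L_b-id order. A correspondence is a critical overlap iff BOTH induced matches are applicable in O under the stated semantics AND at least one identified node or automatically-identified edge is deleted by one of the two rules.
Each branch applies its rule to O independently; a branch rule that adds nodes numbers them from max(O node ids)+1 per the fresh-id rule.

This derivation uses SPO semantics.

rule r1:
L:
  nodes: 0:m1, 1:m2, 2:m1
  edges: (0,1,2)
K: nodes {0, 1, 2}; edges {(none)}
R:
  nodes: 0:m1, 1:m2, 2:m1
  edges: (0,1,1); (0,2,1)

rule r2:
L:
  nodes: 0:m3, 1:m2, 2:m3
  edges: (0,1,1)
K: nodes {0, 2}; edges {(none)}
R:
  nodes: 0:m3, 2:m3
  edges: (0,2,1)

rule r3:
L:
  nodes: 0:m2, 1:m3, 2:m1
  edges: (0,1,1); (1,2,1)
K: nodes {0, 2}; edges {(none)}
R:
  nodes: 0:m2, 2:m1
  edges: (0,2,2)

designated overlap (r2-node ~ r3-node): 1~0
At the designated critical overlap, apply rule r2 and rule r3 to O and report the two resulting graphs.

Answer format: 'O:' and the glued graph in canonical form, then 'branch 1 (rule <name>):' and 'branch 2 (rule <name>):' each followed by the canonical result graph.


O:
nodes: 0:m3, 1:m2, 2:m3, 3:m3, 4:m1
edges: (0,1,1); (1,3,1); (3,4,1)
branch 1 (rule r2):
nodes: 0:m3, 2:m3, 3:m3, 4:m1
edges: (0,2,1); (3,4,1)
branch 2 (rule r3):
nodes: 0:m3, 1:m2, 2:m3, 4:m1
edges: (0,1,1); (1,4,2)


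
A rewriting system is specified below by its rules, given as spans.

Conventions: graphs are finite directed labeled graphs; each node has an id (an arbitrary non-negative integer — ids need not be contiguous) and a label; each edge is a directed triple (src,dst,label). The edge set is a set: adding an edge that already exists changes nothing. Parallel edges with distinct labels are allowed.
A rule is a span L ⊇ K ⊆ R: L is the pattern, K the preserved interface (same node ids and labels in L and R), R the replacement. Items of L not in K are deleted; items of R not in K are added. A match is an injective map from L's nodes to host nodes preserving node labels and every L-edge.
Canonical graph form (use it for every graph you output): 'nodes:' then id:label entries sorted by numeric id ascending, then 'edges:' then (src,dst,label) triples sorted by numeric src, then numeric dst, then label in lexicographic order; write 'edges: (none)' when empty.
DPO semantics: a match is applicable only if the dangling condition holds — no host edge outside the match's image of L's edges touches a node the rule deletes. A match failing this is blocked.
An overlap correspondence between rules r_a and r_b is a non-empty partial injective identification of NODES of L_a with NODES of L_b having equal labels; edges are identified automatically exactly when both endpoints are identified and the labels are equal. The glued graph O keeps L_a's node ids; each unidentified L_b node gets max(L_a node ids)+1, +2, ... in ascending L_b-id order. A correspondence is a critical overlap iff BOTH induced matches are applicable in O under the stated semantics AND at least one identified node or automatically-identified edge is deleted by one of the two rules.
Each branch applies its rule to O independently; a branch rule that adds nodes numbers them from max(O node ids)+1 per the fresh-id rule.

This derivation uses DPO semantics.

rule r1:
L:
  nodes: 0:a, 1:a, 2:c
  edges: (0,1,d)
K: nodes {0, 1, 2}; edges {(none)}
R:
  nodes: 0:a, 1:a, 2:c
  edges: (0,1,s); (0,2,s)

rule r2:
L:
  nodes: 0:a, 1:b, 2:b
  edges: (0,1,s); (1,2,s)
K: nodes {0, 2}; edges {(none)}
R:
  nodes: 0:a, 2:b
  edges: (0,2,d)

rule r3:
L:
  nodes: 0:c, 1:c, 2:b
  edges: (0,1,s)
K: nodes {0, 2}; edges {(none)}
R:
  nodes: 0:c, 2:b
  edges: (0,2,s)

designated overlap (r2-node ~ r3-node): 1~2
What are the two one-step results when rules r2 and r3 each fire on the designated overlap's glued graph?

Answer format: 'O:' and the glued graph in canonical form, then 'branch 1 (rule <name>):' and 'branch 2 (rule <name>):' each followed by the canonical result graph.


O:
nodes: 0:a, 1:b, 2:b, 3:c, 4:c
edges: (0,1,s); (1,2,s); (3,4,s)
branch 1 (rule r2):
nodes: 0:a, 2:b, 3:c, 4:c
edges: (0,2,d); (3,4,s)
branch 2 (rule r3):
nodes: 0:a, 1:b, 2:b, 3:c
edges: (0,1,s); (1,2,s); (3,1,s)


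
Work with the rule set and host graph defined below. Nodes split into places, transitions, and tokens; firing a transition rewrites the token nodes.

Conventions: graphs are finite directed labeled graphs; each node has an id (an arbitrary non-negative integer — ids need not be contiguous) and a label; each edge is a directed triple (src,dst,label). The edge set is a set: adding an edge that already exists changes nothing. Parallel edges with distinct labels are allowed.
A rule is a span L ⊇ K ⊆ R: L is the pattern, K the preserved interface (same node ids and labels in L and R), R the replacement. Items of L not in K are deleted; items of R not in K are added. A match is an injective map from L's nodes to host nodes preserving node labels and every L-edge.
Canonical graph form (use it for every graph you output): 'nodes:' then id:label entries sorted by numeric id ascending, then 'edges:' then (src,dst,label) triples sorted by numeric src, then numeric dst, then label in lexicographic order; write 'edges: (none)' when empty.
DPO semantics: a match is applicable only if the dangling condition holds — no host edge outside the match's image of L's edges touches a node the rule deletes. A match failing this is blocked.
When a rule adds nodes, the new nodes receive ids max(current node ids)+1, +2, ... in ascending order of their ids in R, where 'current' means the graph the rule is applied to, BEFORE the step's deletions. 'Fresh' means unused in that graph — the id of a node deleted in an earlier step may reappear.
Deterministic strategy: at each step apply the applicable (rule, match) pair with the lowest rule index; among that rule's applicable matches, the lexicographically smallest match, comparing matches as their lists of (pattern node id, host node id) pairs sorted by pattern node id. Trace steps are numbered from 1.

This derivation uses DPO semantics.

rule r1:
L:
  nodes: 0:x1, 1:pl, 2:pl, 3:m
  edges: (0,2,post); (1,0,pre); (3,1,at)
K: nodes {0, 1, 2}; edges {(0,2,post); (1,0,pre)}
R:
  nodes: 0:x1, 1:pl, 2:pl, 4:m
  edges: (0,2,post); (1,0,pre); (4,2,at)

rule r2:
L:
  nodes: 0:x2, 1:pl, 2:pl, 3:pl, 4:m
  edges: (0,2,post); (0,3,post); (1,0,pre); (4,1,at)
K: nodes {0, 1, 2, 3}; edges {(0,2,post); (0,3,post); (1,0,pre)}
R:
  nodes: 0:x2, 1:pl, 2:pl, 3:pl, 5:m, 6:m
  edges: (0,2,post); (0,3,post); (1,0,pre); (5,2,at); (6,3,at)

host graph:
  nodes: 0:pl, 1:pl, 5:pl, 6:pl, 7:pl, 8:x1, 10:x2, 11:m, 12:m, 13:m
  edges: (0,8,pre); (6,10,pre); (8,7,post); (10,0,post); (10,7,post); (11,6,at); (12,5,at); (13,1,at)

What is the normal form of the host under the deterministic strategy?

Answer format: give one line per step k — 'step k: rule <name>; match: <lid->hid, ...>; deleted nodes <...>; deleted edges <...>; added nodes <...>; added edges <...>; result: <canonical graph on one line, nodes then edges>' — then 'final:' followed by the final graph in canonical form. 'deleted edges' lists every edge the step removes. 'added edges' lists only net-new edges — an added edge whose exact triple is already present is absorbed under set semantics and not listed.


step 1: rule r2; match: 0->10, 1->6, 2->0, 3->7, 4->11; deleted nodes 11; deleted edges (11,6,at); added nodes 14, 15; added edges (14,0,at); (15,7,at); result: nodes: 0:pl, 1:pl, 5:pl, 6:pl, 7:pl, 8:x1, 10:x2, 12:m, 13:m, 14:m, 15:m edges: (0,8,pre); (6,10,pre); (8,7,post); (10,0,post); (10,7,post); (12,5,at); (13,1,at); (14,0,at); (15,7,at)
step 2: rule r1; match: 0->8, 1->0, 2->7, 3->14; deleted nodes 14; deleted edges (14,0,at); added nodes 16; added edges (16,7,at); result: nodes: 0:pl, 1:pl, 5:pl, 6:pl, 7:pl, 8:x1, 10:x2, 12:m, 13:m, 15:m, 16:m edges: (0,8,pre); (6,10,pre); (8,7,post); (10,0,post); (10,7,post); (12,5,at); (13,1,at); (15,7,at); (16,7,at)
final:
nodes: 0:pl, 1:pl, 5:pl, 6:pl, 7:pl, 8:x1, 10:x2, 12:m, 13:m, 15:m, 16:m
edges: (0,8,pre); (6,10,pre); (8,7,post); (10,0,post); (10,7,post); (12,5,at); (13,1,at); (15,7,at); (16,7,at)


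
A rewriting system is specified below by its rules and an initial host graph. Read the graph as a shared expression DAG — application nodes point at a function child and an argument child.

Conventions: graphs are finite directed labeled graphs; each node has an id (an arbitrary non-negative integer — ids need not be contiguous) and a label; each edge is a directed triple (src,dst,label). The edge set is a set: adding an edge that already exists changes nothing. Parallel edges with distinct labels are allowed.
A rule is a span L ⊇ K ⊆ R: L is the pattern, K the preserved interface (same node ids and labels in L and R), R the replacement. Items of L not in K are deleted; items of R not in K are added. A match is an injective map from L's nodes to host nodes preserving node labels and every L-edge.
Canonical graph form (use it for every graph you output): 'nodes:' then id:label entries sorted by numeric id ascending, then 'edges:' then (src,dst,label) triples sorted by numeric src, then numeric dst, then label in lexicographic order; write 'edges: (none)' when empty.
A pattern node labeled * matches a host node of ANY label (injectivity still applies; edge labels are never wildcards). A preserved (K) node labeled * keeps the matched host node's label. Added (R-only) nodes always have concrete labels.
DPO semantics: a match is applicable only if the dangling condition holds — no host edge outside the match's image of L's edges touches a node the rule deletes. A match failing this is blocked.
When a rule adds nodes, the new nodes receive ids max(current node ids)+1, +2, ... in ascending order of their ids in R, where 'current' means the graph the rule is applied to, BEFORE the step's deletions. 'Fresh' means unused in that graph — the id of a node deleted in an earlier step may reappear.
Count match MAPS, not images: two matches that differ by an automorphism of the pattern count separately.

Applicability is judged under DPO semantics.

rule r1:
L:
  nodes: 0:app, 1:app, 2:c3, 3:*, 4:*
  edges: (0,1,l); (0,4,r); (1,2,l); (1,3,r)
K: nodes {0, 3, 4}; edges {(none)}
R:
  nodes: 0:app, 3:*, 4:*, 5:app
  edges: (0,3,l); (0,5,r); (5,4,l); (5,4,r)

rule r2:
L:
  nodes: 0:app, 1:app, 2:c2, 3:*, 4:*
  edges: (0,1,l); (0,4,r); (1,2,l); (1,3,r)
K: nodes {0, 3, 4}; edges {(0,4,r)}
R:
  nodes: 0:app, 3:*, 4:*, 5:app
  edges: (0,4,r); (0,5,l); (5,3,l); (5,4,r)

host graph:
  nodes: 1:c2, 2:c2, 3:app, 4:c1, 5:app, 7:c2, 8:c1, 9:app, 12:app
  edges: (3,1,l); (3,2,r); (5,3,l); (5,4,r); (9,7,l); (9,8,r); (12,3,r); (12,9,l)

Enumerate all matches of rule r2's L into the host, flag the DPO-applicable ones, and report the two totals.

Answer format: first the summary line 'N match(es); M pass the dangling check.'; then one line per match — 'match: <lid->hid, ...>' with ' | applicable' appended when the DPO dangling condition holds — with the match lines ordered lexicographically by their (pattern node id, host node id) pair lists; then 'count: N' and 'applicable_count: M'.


2 match(es); 1 pass the dangling check.
match: 0->5, 1->3, 2->1, 3->2, 4->4
match: 0->12, 1->9, 2->7, 3->8, 4->3 | applicable
count: 2
applicable_count: 1


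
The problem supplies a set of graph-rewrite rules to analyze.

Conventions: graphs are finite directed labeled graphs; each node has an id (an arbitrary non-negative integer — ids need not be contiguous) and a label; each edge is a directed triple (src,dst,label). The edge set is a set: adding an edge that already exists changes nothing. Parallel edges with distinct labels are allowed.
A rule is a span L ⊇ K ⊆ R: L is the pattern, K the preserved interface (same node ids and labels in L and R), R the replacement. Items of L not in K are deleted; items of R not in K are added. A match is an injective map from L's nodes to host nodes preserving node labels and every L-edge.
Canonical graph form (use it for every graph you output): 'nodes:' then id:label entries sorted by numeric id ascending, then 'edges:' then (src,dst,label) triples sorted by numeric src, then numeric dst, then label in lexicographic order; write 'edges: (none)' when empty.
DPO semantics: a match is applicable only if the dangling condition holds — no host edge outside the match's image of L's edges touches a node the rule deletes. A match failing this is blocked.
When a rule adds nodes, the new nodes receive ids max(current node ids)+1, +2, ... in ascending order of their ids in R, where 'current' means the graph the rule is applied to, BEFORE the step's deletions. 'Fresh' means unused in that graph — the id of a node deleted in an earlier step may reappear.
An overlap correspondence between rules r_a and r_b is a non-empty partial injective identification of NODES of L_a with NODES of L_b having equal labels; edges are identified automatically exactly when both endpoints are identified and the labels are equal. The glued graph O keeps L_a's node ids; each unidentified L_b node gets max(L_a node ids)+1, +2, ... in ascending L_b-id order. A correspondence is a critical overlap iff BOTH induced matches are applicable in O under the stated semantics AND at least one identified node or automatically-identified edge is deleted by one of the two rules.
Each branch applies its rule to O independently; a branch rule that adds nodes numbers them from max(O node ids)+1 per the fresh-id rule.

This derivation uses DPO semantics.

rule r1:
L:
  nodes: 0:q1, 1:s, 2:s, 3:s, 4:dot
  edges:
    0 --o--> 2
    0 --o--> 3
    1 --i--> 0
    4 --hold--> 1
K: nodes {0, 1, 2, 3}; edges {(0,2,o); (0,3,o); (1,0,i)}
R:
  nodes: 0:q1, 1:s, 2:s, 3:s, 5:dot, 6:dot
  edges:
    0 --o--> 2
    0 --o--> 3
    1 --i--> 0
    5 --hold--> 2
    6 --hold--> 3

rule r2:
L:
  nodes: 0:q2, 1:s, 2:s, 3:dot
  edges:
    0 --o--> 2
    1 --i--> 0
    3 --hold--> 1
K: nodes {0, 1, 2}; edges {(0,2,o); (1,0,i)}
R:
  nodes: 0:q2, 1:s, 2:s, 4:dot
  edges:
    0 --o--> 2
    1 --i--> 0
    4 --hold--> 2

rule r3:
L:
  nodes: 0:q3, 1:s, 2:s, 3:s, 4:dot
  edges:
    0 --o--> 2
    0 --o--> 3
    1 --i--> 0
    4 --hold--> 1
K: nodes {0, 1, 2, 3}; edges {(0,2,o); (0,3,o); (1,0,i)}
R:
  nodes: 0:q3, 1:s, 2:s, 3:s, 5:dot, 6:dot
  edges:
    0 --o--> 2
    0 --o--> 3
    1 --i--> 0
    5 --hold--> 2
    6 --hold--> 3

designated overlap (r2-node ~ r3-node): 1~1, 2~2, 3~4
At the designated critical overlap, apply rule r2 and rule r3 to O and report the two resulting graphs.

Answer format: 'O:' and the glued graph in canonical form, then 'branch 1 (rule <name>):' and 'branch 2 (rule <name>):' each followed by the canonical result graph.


O:
nodes: 0:q2, 1:s, 2:s, 3:dot, 4:q3, 5:s
edges: (0,2,o); (1,0,i); (1,4,i); (3,1,hold); (4,2,o); (4,5,o)
branch 1 (rule r2):
nodes: 0:q2, 1:s, 2:s, 4:q3, 5:s, 6:dot
edges: (0,2,o); (1,0,i); (1,4,i); (4,2,o); (4,5,o); (6,2,hold)
branch 2 (rule r3):
nodes: 0:q2, 1:s, 2:s, 4:q3, 5:s, 6:dot, 7:dot
edges: (0,2,o); (1,0,i); (1,4,i); (4,2,o); (4,5,o); (6,2,hold); (7,5,hold)


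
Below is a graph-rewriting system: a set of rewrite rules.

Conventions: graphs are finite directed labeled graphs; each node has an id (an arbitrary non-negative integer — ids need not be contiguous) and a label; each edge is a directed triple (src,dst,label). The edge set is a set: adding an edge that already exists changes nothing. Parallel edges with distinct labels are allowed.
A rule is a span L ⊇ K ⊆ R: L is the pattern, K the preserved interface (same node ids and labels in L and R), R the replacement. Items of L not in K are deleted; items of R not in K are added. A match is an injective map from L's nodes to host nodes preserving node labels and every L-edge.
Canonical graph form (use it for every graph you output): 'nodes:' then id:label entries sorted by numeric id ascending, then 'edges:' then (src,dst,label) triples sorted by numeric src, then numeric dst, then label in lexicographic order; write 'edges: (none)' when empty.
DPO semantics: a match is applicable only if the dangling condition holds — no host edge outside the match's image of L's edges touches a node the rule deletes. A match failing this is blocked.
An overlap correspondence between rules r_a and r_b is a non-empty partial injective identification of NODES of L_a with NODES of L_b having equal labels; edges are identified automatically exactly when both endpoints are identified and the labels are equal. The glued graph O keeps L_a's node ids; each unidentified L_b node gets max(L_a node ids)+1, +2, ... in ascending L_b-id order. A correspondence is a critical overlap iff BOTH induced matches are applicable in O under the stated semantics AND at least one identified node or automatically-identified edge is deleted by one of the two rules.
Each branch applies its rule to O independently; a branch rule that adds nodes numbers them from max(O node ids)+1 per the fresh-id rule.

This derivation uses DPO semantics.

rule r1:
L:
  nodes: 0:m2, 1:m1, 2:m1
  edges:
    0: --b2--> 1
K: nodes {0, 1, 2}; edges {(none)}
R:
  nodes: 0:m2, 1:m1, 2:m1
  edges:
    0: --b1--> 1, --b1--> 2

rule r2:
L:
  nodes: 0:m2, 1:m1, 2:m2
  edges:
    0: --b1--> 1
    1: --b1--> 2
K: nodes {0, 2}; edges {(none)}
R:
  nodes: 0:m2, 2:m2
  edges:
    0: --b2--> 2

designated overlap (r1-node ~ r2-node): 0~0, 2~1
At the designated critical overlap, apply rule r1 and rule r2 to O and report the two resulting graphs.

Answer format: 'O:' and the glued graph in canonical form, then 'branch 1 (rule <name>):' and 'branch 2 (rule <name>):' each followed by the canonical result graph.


O:
nodes: 0:m2, 1:m1, 2:m1, 3:m2
edges: (0,1,b2); (0,2,b1); (2,3,b1)
branch 1 (rule r1):
nodes: 0:m2, 1:m1, 2:m1, 3:m2
edges: (0,1,b1); (0,2,b1); (2,3,b1)
branch 2 (rule r2):
nodes: 0:m2, 1:m1, 3:m2
edges: (0,1,b2); (0,3,b2)


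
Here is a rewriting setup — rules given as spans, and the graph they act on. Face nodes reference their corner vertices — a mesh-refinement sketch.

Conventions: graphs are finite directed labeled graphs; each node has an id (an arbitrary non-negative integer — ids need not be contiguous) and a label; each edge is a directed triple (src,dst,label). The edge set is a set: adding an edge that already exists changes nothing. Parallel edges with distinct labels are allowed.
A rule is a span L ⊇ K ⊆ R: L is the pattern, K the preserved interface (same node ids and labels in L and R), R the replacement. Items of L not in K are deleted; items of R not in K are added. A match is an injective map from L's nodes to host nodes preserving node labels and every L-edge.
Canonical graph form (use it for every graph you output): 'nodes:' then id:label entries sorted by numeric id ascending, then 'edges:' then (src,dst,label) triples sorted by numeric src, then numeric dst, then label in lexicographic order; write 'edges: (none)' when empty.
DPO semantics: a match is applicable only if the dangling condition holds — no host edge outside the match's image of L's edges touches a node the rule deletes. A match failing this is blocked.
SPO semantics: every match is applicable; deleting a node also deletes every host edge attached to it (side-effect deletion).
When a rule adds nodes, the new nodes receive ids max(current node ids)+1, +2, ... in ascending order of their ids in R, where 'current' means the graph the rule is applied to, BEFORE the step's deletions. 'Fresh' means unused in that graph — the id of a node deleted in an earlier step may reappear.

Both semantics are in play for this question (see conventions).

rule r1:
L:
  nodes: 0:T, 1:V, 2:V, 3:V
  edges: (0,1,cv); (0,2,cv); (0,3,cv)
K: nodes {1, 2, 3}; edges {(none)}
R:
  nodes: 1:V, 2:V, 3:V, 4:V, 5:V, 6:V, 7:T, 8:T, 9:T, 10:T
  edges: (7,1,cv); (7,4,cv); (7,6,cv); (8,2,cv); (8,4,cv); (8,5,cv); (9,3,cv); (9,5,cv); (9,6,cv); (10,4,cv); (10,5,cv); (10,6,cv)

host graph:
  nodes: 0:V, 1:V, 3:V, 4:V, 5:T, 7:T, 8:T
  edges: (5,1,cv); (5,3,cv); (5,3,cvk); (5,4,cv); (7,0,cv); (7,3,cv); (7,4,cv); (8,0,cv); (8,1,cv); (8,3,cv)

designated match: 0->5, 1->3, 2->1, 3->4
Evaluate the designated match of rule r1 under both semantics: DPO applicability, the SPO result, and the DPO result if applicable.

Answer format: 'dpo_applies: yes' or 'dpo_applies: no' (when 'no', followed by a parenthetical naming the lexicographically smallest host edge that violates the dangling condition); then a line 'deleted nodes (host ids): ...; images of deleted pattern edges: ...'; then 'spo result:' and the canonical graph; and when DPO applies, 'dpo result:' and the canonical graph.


dpo_applies: no
(the rule deletes node 5, which keeps host edge (5,3,cvk) outside the match image — the dangling condition fails, DPO blocks; SPO proceeds and side-deletes such edges)
deleted nodes (host ids): 5; images of deleted pattern edges: (5,1,cv); (5,3,cv); (5,4,cv)
spo result:
nodes: 0:V, 1:V, 3:V, 4:V, 7:T, 8:T, 9:V, 10:V, 11:V, 12:T, 13:T, 14:T, 15:T
edges: (7,0,cv); (7,3,cv); (7,4,cv); (8,0,cv); (8,1,cv); (8,3,cv); (12,3,cv); (12,9,cv); (12,11,cv); (13,1,cv); (13,9,cv); (13,10,cv); (14,4,cv); (14,10,cv); (14,11,cv); (15,9,cv); (15,10,cv); (15,11,cv)


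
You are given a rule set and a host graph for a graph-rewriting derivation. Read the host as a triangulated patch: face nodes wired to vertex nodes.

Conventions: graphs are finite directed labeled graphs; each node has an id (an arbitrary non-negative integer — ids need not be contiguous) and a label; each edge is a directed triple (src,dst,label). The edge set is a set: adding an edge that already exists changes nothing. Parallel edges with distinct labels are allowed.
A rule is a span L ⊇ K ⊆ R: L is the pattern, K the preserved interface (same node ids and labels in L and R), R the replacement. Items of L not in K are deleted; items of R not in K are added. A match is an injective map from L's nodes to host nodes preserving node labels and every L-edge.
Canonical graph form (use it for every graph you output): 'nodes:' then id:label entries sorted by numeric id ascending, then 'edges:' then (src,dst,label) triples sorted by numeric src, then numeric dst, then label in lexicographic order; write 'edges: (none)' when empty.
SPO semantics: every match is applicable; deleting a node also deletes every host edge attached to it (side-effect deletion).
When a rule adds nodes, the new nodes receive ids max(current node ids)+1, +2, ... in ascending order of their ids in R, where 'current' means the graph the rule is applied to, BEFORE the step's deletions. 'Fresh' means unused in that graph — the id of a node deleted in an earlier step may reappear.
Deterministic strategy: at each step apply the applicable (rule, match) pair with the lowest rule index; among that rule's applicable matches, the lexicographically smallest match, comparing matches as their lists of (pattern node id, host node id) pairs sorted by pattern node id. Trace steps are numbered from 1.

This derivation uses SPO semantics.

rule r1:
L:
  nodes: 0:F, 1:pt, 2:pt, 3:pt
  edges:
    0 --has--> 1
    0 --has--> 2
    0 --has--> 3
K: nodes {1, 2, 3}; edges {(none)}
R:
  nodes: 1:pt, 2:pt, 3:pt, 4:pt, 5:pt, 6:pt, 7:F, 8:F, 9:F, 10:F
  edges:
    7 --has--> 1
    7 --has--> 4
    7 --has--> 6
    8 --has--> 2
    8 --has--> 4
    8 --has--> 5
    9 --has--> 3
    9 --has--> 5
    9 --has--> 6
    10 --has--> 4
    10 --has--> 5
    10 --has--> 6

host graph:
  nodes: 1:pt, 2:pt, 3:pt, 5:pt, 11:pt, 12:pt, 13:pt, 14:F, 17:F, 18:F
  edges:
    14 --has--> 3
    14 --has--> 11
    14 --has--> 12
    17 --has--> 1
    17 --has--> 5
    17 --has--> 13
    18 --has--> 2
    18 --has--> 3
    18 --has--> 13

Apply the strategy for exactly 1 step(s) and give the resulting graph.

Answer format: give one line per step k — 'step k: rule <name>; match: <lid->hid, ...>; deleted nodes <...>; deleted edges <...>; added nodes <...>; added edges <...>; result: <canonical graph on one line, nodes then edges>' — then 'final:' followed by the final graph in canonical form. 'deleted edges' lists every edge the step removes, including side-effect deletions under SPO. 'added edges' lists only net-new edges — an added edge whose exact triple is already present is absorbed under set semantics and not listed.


step 1: rule r1; match: 0->14, 1->3, 2->11, 3->12; deleted nodes 14; deleted edges (14,3,has); (14,11,has); (14,12,has); added nodes 19, 20, 21, 22, 23, 24, 25; added edges (22,3,has); (22,19,has); (22,21,has); (23,11,has); (23,19,has); (23,20,has); (24,12,has); (24,20,has); (24,21,has); (25,19,has); (25,20,has); (25,21,has); result: nodes: 1:pt, 2:pt, 3:pt, 5:pt, 11:pt, 12:pt, 13:pt, 17:F, 18:F, 19:pt, 20:pt, 21:pt, 22:F, 23:F, 24:F, 25:F edges: (17,1,has); (17,5,has); (17,13,has); (18,2,has); (18,3,has); (18,13,has); (22,3,has); (22,19,has); (22,21,has); (23,11,has); (23,19,has); (23,20,has); (24,12,has); (24,20,has); (24,21,has); (25,19,has); (25,20,has); (25,21,has)
final:
nodes: 1:pt, 2:pt, 3:pt, 5:pt, 11:pt, 12:pt, 13:pt, 17:F, 18:F, 19:pt, 20:pt, 21:pt, 22:F, 23:F, 24:F, 25:F
edges: (17,1,has); (17,5,has); (17,13,has); (18,2,has); (18,3,has); (18,13,has); (22,3,has); (22,19,has); (22,21,has); (23,11,has); (23,19,has); (23,20,has); (24,12,has); (24,20,has); (24,21,has); (25,19,has); (25,20,has); (25,21,has)


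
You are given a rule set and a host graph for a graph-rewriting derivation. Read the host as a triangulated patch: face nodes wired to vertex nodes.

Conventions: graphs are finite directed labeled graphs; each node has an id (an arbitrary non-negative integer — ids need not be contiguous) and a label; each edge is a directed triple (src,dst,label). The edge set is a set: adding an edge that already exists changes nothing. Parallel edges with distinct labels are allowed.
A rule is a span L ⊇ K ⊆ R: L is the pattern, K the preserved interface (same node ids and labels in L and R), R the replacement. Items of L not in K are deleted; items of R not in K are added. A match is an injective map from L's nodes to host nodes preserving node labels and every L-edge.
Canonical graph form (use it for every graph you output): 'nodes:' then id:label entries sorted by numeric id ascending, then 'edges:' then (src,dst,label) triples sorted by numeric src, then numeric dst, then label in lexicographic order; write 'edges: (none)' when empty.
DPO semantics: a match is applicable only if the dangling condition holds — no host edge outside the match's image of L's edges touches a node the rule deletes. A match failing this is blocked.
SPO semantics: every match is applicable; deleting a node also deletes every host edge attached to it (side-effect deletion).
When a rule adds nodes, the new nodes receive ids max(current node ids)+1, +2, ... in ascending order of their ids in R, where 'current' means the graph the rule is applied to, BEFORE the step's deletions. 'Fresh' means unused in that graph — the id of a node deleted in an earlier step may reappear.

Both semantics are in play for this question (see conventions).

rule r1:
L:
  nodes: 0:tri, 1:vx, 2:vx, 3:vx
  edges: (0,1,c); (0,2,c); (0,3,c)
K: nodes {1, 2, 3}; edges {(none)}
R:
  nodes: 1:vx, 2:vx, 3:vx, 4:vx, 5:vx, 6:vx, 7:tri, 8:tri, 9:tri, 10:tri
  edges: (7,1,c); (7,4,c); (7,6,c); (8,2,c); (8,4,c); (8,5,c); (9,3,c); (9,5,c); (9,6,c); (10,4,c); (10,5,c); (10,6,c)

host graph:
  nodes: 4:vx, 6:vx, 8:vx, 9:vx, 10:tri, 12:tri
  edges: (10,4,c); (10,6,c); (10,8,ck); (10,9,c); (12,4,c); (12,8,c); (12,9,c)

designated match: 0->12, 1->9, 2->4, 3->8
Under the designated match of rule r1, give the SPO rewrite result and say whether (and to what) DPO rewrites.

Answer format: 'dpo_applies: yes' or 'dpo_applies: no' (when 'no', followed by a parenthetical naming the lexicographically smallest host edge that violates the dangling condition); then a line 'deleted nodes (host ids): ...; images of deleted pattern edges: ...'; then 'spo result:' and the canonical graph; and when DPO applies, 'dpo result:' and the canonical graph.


dpo_applies: yes
deleted nodes (host ids): 12; images of deleted pattern edges: (12,4,c); (12,8,c); (12,9,c)
spo result:
nodes: 4:vx, 6:vx, 8:vx, 9:vx, 10:tri, 13:vx, 14:vx, 15:vx, 16:tri, 17:tri, 18:tri, 19:tri
edges: (10,4,c); (10,6,c); (10,8,ck); (10,9,c); (16,9,c); (16,13,c); (16,15,c); (17,4,c); (17,13,c); (17,14,c); (18,8,c); (18,14,c); (18,15,c); (19,13,c); (19,14,c); (19,15,c)
dpo result:
nodes: 4:vx, 6:vx, 8:vx, 9:vx, 10:tri, 13:vx, 14:vx, 15:vx, 16:tri, 17:tri, 18:tri, 19:tri
edges: (10,4,c); (10,6,c); (10,8,ck); (10,9,c); (16,9,c); (16,13,c); (16,15,c); (17,4,c); (17,13,c); (17,14,c); (18,8,c); (18,14,c); (18,15,c); (19,13,c); (19,14,c); (19,15,c)


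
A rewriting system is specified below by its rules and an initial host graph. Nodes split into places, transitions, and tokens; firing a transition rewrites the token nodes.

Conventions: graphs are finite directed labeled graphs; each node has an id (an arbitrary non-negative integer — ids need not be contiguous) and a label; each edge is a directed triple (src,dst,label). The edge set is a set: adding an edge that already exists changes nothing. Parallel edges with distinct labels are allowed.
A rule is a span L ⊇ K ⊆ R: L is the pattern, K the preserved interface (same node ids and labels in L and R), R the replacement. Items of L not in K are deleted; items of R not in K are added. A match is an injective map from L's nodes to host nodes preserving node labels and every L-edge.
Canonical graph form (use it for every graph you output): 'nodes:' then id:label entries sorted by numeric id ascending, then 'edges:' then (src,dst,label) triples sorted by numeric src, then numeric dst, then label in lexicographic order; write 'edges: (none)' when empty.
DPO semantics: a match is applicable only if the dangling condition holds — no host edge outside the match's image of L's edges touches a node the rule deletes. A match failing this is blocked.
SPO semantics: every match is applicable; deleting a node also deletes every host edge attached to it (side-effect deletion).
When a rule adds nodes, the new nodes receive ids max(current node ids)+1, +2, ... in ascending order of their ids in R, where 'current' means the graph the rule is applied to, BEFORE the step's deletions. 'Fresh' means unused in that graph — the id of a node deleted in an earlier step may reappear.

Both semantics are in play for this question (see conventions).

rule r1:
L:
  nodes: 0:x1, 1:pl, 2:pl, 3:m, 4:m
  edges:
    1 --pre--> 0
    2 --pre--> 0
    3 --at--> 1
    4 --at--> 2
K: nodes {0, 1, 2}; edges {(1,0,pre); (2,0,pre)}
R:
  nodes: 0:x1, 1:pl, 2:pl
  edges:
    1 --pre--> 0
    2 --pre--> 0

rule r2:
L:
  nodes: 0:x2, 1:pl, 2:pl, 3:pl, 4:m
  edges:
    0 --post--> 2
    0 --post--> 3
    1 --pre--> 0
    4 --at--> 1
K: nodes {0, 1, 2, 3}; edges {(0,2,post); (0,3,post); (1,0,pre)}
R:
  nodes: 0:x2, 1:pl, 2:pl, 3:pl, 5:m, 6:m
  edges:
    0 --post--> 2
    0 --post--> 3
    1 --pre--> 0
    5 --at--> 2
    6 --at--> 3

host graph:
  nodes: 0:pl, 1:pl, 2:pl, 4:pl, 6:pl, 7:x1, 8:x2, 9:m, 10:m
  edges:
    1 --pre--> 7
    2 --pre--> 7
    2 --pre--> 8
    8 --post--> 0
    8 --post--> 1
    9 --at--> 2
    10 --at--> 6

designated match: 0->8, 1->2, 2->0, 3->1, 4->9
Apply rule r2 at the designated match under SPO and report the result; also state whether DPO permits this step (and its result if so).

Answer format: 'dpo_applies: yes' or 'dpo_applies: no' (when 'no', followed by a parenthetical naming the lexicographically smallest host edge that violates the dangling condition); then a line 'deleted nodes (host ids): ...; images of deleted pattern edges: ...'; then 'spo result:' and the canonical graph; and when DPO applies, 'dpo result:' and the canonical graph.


dpo_applies: yes
deleted nodes (host ids): 9; images of deleted pattern edges: (9,2,at)
spo result:
nodes: 0:pl, 1:pl, 2:pl, 4:pl, 6:pl, 7:x1, 8:x2, 10:m, 11:m, 12:m
edges: (1,7,pre); (2,7,pre); (2,8,pre); (8,0,post); (8,1,post); (10,6,at); (11,0,at); (12,1,at)
dpo result:
nodes: 0:pl, 1:pl, 2:pl, 4:pl, 6:pl, 7:x1, 8:x2, 10:m, 11:m, 12:m
edges: (1,7,pre); (2,7,pre); (2,8,pre); (8,0,post); (8,1,post); (10,6,at); (11,0,at); (12,1,at)
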